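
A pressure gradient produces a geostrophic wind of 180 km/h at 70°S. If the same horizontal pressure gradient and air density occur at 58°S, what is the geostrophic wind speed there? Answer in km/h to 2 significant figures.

200 km/h

With the same pressure gradient and density, V_g ∝ 1/f ∝ 1/sin φ.
V₂ = V₁ · sin φ₁ / sin φ₂ = 180 × sin 70° / sin 58°
V₂ = 180 × 0.9397/0.8480 = 200 km/h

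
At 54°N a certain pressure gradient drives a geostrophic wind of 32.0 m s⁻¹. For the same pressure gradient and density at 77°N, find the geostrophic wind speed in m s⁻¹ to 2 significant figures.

27 m s⁻¹

With the same pressure gradient and density, V_g ∝ 1/f ∝ 1/sin φ.
V₂ = V₁ · sin φ₁ / sin φ₂ = 32.0 × sin 54° / sin 77°
V₂ = 32.0 × 0.8090/0.9744 = 27 m s⁻¹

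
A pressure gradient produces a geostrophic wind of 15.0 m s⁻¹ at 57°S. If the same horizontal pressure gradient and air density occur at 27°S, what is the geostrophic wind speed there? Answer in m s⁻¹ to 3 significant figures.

27.7 m s⁻¹

With the same pressure gradient and density, V_g ∝ 1/f ∝ 1/sin φ.
V₂ = V₁ · sin φ₁ / sin φ₂ = 15.0 × sin 57° / sin 27°
V₂ = 15.0 × 0.8387/0.4540 = 27.7 m s⁻¹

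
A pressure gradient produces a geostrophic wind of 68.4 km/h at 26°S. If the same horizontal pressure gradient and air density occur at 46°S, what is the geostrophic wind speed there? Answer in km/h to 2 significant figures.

42 km/h

With the same pressure gradient and density, V_g ∝ 1/f ∝ 1/sin φ.
V₂ = V₁ · sin φ₁ / sin φ₂ = 68.4 × sin 26° / sin 46°
V₂ = 68.4 × 0.4384/0.7193 = 42 km/h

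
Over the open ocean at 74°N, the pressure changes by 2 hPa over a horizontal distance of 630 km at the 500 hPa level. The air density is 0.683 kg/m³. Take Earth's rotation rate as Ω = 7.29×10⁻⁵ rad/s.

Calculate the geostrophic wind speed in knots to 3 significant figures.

6.45 knots

Coriolis parameter at 74°N:
f = 2Ω sin φ = 2 × 7.29×10⁻⁵ × sin 74° = 1.40×10⁻⁴ s⁻¹
Pressure gradient: |∂P/∂n| = 200 Pa / 630000 m = 3.17×10⁻⁴ Pa/m
Geostrophic balance (pressure-gradient force = Coriolis force):
V_g = (1/(fρ)) |∂P/∂n| = 3.17×10⁻⁴ / (1.40×10⁻⁴ × 0.683) = 3.32 m/s
Converting: 3.32 m/s × 1.944 = 6.45 knots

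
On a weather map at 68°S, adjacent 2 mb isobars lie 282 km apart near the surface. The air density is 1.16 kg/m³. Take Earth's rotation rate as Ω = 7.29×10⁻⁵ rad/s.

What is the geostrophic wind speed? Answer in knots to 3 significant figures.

Coriolis parameter at 68°S:
f = 2Ω sin φ = 2 × 7.29×10⁻⁵ × sin 68° = 1.35×10⁻⁴ s⁻¹
Pressure gradient: |∂P/∂n| = 200 Pa / 282000 m = 7.09×10⁻⁴ Pa/m
Geostrophic balance (pressure-gradient force = Coriolis force):
V_g = (1/(fρ)) |∂P/∂n| = 7.09×10⁻⁴ / (1.35×10⁻⁴ × 1.16) = 4.52 m/s
Converting: 4.52 m/s × 1.944 = 8.79 knots

8.79 knots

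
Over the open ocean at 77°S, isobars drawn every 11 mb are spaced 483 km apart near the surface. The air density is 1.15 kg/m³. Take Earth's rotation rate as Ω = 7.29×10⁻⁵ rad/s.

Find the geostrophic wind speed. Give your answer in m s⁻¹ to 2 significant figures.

Coriolis parameter at 77°S:
f = 2Ω sin φ = 2 × 7.29×10⁻⁵ × sin 77° = 1.42×10⁻⁴ s⁻¹
Pressure gradient: |∂P/∂n| = 1100 Pa / 483000 m = 2.28×10⁻³ Pa/m
Geostrophic balance (pressure-gradient force = Coriolis force):
V_g = (1/(fρ)) |∂P/∂n| = 2.28×10⁻³ / (1.42×10⁻⁴ × 1.15) = 13.9 m/s

14 m s⁻¹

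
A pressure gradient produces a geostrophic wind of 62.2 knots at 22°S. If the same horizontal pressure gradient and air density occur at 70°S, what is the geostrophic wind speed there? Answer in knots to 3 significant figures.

With the same pressure gradient and density, V_g ∝ 1/f ∝ 1/sin φ.
V₂ = V₁ · sin φ₁ / sin φ₂ = 62.2 × sin 22° / sin 70°
V₂ = 62.2 × 0.3746/0.9397 = 24.8 knots

24.8 knots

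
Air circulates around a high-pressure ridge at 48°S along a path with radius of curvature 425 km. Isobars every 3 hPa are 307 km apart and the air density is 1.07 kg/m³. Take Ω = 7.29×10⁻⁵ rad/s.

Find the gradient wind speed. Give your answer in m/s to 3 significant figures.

11.1 m/s

Coriolis parameter at 48°S:
f = 2Ω sin φ = 2 × 7.29×10⁻⁵ × sin 48° = 1.08×10⁻⁴ s⁻¹
Pressure gradient: |∂P/∂n| = 300 Pa / 307000 m = 9.77×10⁻⁴ Pa/m
Geostrophic speed: V_g = |∂P/∂n|/(fρ) = 9.77×10⁻⁴/(1.08×10⁻⁴ × 1.07) = 8.43 m/s
Around a high, pressure-gradient force acts outward with centrifugal, so Coriolis balances both:
fV = (1/ρ)|∂P/∂n| + V²/R  →  V² − fR·V + fR·V_g = 0
With fR = 1.08×10⁻⁴ × 425×10³ m = 46.0 m/s:
V = [fR − √((fR)² − 4 fR V_g)]/2 = [46.0 − √(46.0² − 4×46.0×8.43)]/2 = 11.1 m/s
Supergeostrophic (V > V_g = 8.43 m/s), as expected around a high.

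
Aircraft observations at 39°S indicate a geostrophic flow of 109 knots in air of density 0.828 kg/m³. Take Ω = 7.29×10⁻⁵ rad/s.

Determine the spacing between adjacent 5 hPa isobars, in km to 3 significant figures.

Coriolis parameter at 39°S:
f = 2Ω sin φ = 2 × 7.29×10⁻⁵ × sin 39° = 9.18×10⁻⁵ s⁻¹
Wind speed in SI: 109 knots = 56.1 m/s
Geostrophic balance rearranged: |∂P/∂n| = f ρ V_g
|∂P/∂n| = 9.18×10⁻⁵ × 0.828 × 56.1 = 4.26×10⁻³ Pa/m
Isobar spacing: Δn = ΔP/|∂P/∂n| = 500 Pa / 4.26×10⁻³ Pa/m = 117367 m ≈ 117 km

117 km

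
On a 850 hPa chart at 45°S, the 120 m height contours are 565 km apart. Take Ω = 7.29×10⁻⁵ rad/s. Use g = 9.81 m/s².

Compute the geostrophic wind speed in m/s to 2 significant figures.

20 m/s

Coriolis parameter at 45°S:
f = 2Ω sin φ = 2 × 7.29×10⁻⁵ × sin 45° = 1.03×10⁻⁴ s⁻¹
Height gradient: |∂Z/∂n| = 120 m / 565000 m = 2.12×10⁻⁴
On a pressure surface, geostrophic balance gives V_g = (g/f)|∂Z/∂n|:
V_g = 9.81 × 2.12×10⁻⁴ / 1.03×10⁻⁴ = 20.2 m/s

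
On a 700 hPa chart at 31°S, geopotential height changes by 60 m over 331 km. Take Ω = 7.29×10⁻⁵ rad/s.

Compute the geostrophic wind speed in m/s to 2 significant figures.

Coriolis parameter at 31°S:
f = 2Ω sin φ = 2 × 7.29×10⁻⁵ × sin 31° = 7.51×10⁻⁵ s⁻¹
Height gradient: |∂Z/∂n| = 60 m / 331000 m = 1.81×10⁻⁴
On a pressure surface, geostrophic balance gives V_g = (g/f)|∂Z/∂n|:
V_g = 9.81 × 1.81×10⁻⁴ / 7.51×10⁻⁵ = 23.7 m/s

24 m/s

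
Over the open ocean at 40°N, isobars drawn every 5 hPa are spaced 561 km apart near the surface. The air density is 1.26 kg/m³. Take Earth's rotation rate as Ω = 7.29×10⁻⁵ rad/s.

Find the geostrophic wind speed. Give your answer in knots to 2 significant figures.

15 knots

Coriolis parameter at 40°N:
f = 2Ω sin φ = 2 × 7.29×10⁻⁵ × sin 40° = 9.37×10⁻⁵ s⁻¹
Pressure gradient: |∂P/∂n| = 500 Pa / 561000 m = 8.91×10⁻⁴ Pa/m
Geostrophic balance (pressure-gradient force = Coriolis force):
V_g = (1/(fρ)) |∂P/∂n| = 8.91×10⁻⁴ / (9.37×10⁻⁵ × 1.26) = 7.55 m/s
Converting: 7.55 m/s × 1.944 = 15 knots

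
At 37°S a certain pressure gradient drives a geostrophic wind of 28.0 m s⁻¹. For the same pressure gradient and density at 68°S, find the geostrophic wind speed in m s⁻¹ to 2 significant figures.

With the same pressure gradient and density, V_g ∝ 1/f ∝ 1/sin φ.
V₂ = V₁ · sin φ₁ / sin φ₂ = 28.0 × sin 37° / sin 68°
V₂ = 28.0 × 0.6018/0.9272 = 18 m s⁻¹

18 m s⁻¹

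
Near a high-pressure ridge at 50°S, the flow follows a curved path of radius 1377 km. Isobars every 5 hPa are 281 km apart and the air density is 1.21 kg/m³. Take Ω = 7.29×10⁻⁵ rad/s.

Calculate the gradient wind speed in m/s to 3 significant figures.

14.5 m/s

Coriolis parameter at 50°S:
f = 2Ω sin φ = 2 × 7.29×10⁻⁵ × sin 50° = 1.12×10⁻⁴ s⁻¹
Pressure gradient: |∂P/∂n| = 500 Pa / 281000 m = 1.78×10⁻³ Pa/m
Geostrophic speed: V_g = |∂P/∂n|/(fρ) = 1.78×10⁻³/(1.12×10⁻⁴ × 1.21) = 13.2 m/s
Around a high, pressure-gradient force acts outward with centrifugal, so Coriolis balances both:
fV = (1/ρ)|∂P/∂n| + V²/R  →  V² − fR·V + fR·V_g = 0
With fR = 1.12×10⁻⁴ × 1377×10³ m = 154 m/s:
V = [fR − √((fR)² − 4 fR V_g)]/2 = [154 − √(154² − 4×154×13.2)]/2 = 14.5 m/s
Supergeostrophic (V > V_g = 13.2 m/s), as expected around a high.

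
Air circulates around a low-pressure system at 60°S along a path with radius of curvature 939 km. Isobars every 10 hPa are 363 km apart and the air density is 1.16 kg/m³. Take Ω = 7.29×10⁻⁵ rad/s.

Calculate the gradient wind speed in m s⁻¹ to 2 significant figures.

Coriolis parameter at 60°S:
f = 2Ω sin φ = 2 × 7.29×10⁻⁵ × sin 60° = 1.26×10⁻⁴ s⁻¹
Pressure gradient: |∂P/∂n| = 1000 Pa / 363000 m = 2.75×10⁻³ Pa/m
Geostrophic speed: V_g = |∂P/∂n|/(fρ) = 2.75×10⁻³/(1.26×10⁻⁴ × 1.16) = 18.8 m/s
Around a low, centrifugal force acts outward with Coriolis, so pressure-gradient force balances both:
(1/ρ)|∂P/∂n| = fV + V²/R  →  V² + fR·V − fR·V_g = 0
With fR = 1.26×10⁻⁴ × 939×10³ m = 119 m/s:
V = [−fR + √((fR)² + 4 fR V_g)]/2 = [−119 + √(119² + 4×119×18.8)]/2 = 16.5 m/s
Subgeostrophic (V < V_g = 18.8 m/s), as expected around a low.

17 m s⁻¹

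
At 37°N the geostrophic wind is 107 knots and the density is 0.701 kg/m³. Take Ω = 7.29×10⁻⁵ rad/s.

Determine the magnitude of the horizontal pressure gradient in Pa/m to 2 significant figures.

3.4×10⁻³ Pa/m

Coriolis parameter at 37°N:
f = 2Ω sin φ = 2 × 7.29×10⁻⁵ × sin 37° = 8.77×10⁻⁵ s⁻¹
Wind speed in SI: 107 knots = 55.0 m/s
Geostrophic balance rearranged: |∂P/∂n| = f ρ V_g
|∂P/∂n| = 8.77×10⁻⁵ × 0.701 × 55.0 = 3.39×10⁻³ Pa/m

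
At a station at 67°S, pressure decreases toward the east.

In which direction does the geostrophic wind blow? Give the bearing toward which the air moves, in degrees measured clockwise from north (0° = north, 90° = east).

The pressure-gradient force points toward the east (bearing 090°).
Geostrophic balance: in the Southern Hemisphere the Coriolis force deflects motion to the left, so the geostrophic wind blows 90° to the left of the pressure-gradient force (low pressure on the right).
Rotating 090° by 90° counterclockwise gives 000° — the wind blows toward the north.

000°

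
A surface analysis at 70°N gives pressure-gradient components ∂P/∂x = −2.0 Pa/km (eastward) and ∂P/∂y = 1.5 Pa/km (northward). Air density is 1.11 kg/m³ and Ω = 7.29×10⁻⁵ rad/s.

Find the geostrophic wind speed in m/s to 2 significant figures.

16 m/s

Coriolis parameter at 70°N:
f = 2Ω sin φ = 2 × 7.29×10⁻⁵ × sin 70° = 1.37×10⁻⁴ s⁻¹
Component geostrophic relations (x east, y north):
u_g = −(1/(fρ)) ∂P/∂y,  v_g = (1/(fρ)) ∂P/∂x
u_g = −(1.5×10⁻³)/(1.37×10⁻⁴ × 1.11) = −9.86 m/s;  v_g = (−2.0×10⁻³)/(1.37×10⁻⁴ × 1.11) = −13.2 m/s
|V_g| = √(u_g² + v_g²) = 16.4 m/s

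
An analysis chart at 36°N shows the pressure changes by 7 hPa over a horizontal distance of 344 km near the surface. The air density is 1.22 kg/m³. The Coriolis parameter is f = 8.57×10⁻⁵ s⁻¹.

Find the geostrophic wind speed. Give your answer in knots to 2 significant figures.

38 knots

Pressure gradient: |∂P/∂n| = 700 Pa / 344000 m = 2.03×10⁻³ Pa/m
Geostrophic balance (pressure-gradient force = Coriolis force):
V_g = (1/(fρ)) |∂P/∂n| = 2.03×10⁻³ / (8.57×10⁻⁵ × 1.22) = 19.5 m/s
Converting: 19.5 m/s × 1.944 = 38 knots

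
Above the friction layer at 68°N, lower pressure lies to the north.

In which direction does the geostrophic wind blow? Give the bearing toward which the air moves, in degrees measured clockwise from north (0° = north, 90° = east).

090°

The pressure-gradient force points toward the north (bearing 000°).
Geostrophic balance: in the Northern Hemisphere the Coriolis force deflects motion to the right, so the geostrophic wind blows 90° to the right of the pressure-gradient force (low pressure on the left).
Rotating 000° by 90° clockwise gives 090° — the wind blows toward the east.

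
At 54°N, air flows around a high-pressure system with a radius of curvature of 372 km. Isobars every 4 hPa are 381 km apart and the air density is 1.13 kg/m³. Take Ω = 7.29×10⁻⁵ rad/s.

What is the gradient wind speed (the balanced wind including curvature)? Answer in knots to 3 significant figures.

20.0 knots

Coriolis parameter at 54°N:
f = 2Ω sin φ = 2 × 7.29×10⁻⁵ × sin 54° = 1.18×10⁻⁴ s⁻¹
Pressure gradient: |∂P/∂n| = 400 Pa / 381000 m = 1.05×10⁻³ Pa/m
Geostrophic speed: V_g = |∂P/∂n|/(fρ) = 1.05×10⁻³/(1.18×10⁻⁴ × 1.13) = 7.88 m/s
Around a high, pressure-gradient force acts outward with centrifugal, so Coriolis balances both:
fV = (1/ρ)|∂P/∂n| + V²/R  →  V² − fR·V + fR·V_g = 0
With fR = 1.18×10⁻⁴ × 372×10³ m = 43.9 m/s:
V = [fR − √((fR)² − 4 fR V_g)]/2 = [43.9 − √(43.9² − 4×43.9×7.88)]/2 = 10.3 m/s
Supergeostrophic (V > V_g = 7.88 m/s), as expected around a high.
Converting: 10.3 m/s × 1.944 = 20.0 knots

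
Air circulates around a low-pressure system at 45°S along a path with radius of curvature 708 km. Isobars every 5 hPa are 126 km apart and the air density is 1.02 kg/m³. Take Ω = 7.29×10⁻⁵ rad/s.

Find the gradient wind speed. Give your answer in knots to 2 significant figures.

Coriolis parameter at 45°S:
f = 2Ω sin φ = 2 × 7.29×10⁻⁵ × sin 45° = 1.03×10⁻⁴ s⁻¹
Pressure gradient: |∂P/∂n| = 500 Pa / 126000 m = 3.97×10⁻³ Pa/m
Geostrophic speed: V_g = |∂P/∂n|/(fρ) = 3.97×10⁻³/(1.03×10⁻⁴ × 1.02) = 37.7 m/s
Around a low, centrifugal force acts outward with Coriolis, so pressure-gradient force balances both:
(1/ρ)|∂P/∂n| = fV + V²/R  →  V² + fR·V − fR·V_g = 0
With fR = 1.03×10⁻⁴ × 708×10³ m = 73.0 m/s:
V = [−fR + √((fR)² + 4 fR V_g)]/2 = [−73.0 + √(73.0² + 4×73.0×37.7)]/2 = 27.4 m/s
Subgeostrophic (V < V_g = 37.7 m/s), as expected around a low.
Converting: 27.4 m/s × 1.944 = 53 knots

53 knots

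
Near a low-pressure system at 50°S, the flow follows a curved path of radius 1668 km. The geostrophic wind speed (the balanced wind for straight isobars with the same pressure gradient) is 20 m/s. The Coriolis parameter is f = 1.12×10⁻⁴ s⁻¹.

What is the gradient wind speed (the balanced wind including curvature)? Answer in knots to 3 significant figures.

35.4 knots

Around a low, centrifugal force acts outward with Coriolis, so pressure-gradient force balances both:
(1/ρ)|∂P/∂n| = fV + V²/R  →  V² + fR·V − fR·V_g = 0
With fR = 1.12×10⁻⁴ × 1668×10³ m = 187 m/s:
V = [−fR + √((fR)² + 4 fR V_g)]/2 = [−187 + √(187² + 4×187×20)]/2 = 18.2 m/s
Subgeostrophic (V < V_g = 20 m/s), as expected around a low.
Converting: 18.2 m/s × 1.944 = 35.4 knots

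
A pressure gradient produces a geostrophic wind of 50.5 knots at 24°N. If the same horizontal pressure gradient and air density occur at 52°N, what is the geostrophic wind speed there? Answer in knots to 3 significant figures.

26.1 knots

With the same pressure gradient and density, V_g ∝ 1/f ∝ 1/sin φ.
V₂ = V₁ · sin φ₁ / sin φ₂ = 50.5 × sin 24° / sin 52°
V₂ = 50.5 × 0.4067/0.7880 = 26.1 knots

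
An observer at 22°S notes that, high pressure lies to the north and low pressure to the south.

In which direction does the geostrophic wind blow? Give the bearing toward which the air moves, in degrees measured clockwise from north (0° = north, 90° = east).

The pressure-gradient force points toward the south (bearing 180°).
Geostrophic balance: in the Southern Hemisphere the Coriolis force deflects motion to the left, so the geostrophic wind blows 90° to the left of the pressure-gradient force (low pressure on the right).
Rotating 180° by 90° counterclockwise gives 090° — the wind blows toward the east.

090°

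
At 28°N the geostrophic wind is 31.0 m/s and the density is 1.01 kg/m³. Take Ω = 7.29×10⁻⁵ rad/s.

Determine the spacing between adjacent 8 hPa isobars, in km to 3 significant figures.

Coriolis parameter at 28°N:
f = 2Ω sin φ = 2 × 7.29×10⁻⁵ × sin 28° = 6.84×10⁻⁵ s⁻¹
Geostrophic balance rearranged: |∂P/∂n| = f ρ V_g
|∂P/∂n| = 6.84×10⁻⁵ × 1.01 × 31.0 = 2.14×10⁻³ Pa/m
Isobar spacing: Δn = ΔP/|∂P/∂n| = 800 Pa / 2.14×10⁻³ Pa/m = 373285 m ≈ 373 km

373 km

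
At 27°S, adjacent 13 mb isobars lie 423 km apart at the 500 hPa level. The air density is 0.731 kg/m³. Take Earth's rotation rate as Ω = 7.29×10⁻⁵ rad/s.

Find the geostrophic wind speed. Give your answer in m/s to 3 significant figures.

63.5 m/s

Coriolis parameter at 27°S:
f = 2Ω sin φ = 2 × 7.29×10⁻⁵ × sin 27° = 6.62×10⁻⁵ s⁻¹
Pressure gradient: |∂P/∂n| = 1300 Pa / 423000 m = 3.07×10⁻³ Pa/m
Geostrophic balance (pressure-gradient force = Coriolis force):
V_g = (1/(fρ)) |∂P/∂n| = 3.07×10⁻³ / (6.62×10⁻⁵ × 0.731) = 63.5 m/s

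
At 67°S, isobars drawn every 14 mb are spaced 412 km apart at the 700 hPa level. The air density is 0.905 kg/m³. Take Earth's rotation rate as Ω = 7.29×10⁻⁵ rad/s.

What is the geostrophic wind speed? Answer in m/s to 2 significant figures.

28 m/s

Coriolis parameter at 67°S:
f = 2Ω sin φ = 2 × 7.29×10⁻⁵ × sin 67° = 1.34×10⁻⁴ s⁻¹
Pressure gradient: |∂P/∂n| = 1400 Pa / 412000 m = 3.40×10⁻³ Pa/m
Geostrophic balance (pressure-gradient force = Coriolis force):
V_g = (1/(fρ)) |∂P/∂n| = 3.40×10⁻³ / (1.34×10⁻⁴ × 0.905) = 28.0 m/s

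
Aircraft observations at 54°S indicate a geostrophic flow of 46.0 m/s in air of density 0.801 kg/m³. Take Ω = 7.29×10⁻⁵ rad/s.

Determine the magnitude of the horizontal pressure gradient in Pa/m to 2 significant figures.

4.3×10⁻³ Pa/m

Coriolis parameter at 54°S:
f = 2Ω sin φ = 2 × 7.29×10⁻⁵ × sin 54° = 1.18×10⁻⁴ s⁻¹
Geostrophic balance rearranged: |∂P/∂n| = f ρ V_g
|∂P/∂n| = 1.18×10⁻⁴ × 0.801 × 46.0 = 4.35×10⁻³ Pa/m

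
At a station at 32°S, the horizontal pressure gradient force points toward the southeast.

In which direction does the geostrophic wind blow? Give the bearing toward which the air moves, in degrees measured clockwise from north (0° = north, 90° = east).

The pressure-gradient force points toward the southeast (bearing 135°).
Geostrophic balance: in the Southern Hemisphere the Coriolis force deflects motion to the left, so the geostrophic wind blows 90° to the left of the pressure-gradient force (low pressure on the right).
Rotating 135° by 90° counterclockwise gives 045° — the wind blows toward the northeast.

045°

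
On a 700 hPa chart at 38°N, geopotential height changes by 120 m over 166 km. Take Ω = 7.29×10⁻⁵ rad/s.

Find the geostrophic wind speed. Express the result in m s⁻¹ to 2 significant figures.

79 m s⁻¹

Coriolis parameter at 38°N:
f = 2Ω sin φ = 2 × 7.29×10⁻⁵ × sin 38° = 8.98×10⁻⁵ s⁻¹
Height gradient: |∂Z/∂n| = 120 m / 166000 m = 7.23×10⁻⁴
On a pressure surface, geostrophic balance gives V_g = (g/f)|∂Z/∂n|:
V_g = 9.81 × 7.23×10⁻⁴ / 8.98×10⁻⁵ = 79.0 m/s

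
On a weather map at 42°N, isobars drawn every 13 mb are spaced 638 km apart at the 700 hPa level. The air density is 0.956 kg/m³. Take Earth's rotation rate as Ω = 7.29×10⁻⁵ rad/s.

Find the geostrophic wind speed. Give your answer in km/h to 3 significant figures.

Coriolis parameter at 42°N:
f = 2Ω sin φ = 2 × 7.29×10⁻⁵ × sin 42° = 9.76×10⁻⁵ s⁻¹
Pressure gradient: |∂P/∂n| = 1300 Pa / 638000 m = 2.04×10⁻³ Pa/m
Geostrophic balance (pressure-gradient force = Coriolis force):
V_g = (1/(fρ)) |∂P/∂n| = 2.04×10⁻³ / (9.76×10⁻⁵ × 0.956) = 21.8 m/s
Converting: 21.8 m/s × 3.6 = 78.7 km/h

78.7 km/h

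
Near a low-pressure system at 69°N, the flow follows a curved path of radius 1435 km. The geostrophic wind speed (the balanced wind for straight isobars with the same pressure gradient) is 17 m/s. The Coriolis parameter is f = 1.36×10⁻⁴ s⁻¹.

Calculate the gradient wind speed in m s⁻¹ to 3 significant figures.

Around a low, centrifugal force acts outward with Coriolis, so pressure-gradient force balances both:
(1/ρ)|∂P/∂n| = fV + V²/R  →  V² + fR·V − fR·V_g = 0
With fR = 1.36×10⁻⁴ × 1435×10³ m = 195 m/s:
V = [−fR + √((fR)² + 4 fR V_g)]/2 = [−195 + √(195² + 4×195×17)]/2 = 15.7 m/s
Subgeostrophic (V < V_g = 17 m/s), as expected around a low.

15.7 m s⁻¹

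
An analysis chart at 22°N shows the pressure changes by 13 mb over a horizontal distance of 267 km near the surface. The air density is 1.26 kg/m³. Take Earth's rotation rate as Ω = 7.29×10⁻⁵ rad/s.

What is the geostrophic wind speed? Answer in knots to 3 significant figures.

Coriolis parameter at 22°N:
f = 2Ω sin φ = 2 × 7.29×10⁻⁵ × sin 22° = 5.46×10⁻⁵ s⁻¹
Pressure gradient: |∂P/∂n| = 1300 Pa / 267000 m = 4.87×10⁻³ Pa/m
Geostrophic balance (pressure-gradient force = Coriolis force):
V_g = (1/(fρ)) |∂P/∂n| = 4.87×10⁻³ / (5.46×10⁻⁵ × 1.26) = 70.8 m/s
Converting: 70.8 m/s × 1.944 = 138 knots

138 knots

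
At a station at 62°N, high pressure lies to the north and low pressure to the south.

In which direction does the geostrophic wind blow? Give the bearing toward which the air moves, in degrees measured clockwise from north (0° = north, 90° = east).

The pressure-gradient force points toward the south (bearing 180°).
Geostrophic balance: in the Northern Hemisphere the Coriolis force deflects motion to the right, so the geostrophic wind blows 90° to the right of the pressure-gradient force (low pressure on the left).
Rotating 180° by 90° clockwise gives 270° — the wind blows toward the west.

270°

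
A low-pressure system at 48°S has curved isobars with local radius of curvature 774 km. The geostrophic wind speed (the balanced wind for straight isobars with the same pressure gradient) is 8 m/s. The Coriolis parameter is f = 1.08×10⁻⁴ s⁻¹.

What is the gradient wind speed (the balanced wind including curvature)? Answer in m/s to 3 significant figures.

7.35 m/s

Around a low, centrifugal force acts outward with Coriolis, so pressure-gradient force balances both:
(1/ρ)|∂P/∂n| = fV + V²/R  →  V² + fR·V − fR·V_g = 0
With fR = 1.08×10⁻⁴ × 774×10³ m = 83.6 m/s:
V = [−fR + √((fR)² + 4 fR V_g)]/2 = [−83.6 + √(83.6² + 4×83.6×8)]/2 = 7.35 m/s
Subgeostrophic (V < V_g = 8 m/s), as expected around a low.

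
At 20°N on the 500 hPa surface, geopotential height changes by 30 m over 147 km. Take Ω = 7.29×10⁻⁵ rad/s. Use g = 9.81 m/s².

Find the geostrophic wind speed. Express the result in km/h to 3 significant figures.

145 km/h

Coriolis parameter at 20°N:
f = 2Ω sin φ = 2 × 7.29×10⁻⁵ × sin 20° = 4.99×10⁻⁵ s⁻¹
Height gradient: |∂Z/∂n| = 30 m / 147000 m = 2.04×10⁻⁴
On a pressure surface, geostrophic balance gives V_g = (g/f)|∂Z/∂n|:
V_g = 9.81 × 2.04×10⁻⁴ / 4.99×10⁻⁵ = 40.1 m/s
Converting: 40.1 m/s × 3.6 = 145 km/h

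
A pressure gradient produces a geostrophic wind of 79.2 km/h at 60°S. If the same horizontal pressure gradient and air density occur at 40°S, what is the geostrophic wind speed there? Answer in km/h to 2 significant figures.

110 km/h

With the same pressure gradient and density, V_g ∝ 1/f ∝ 1/sin φ.
V₂ = V₁ · sin φ₁ / sin φ₂ = 79.2 × sin 60° / sin 40°
V₂ = 79.2 × 0.8660/0.6428 = 110 km/h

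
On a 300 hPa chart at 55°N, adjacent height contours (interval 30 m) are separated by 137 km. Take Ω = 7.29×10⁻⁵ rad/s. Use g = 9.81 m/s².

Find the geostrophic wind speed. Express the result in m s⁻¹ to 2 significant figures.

Coriolis parameter at 55°N:
f = 2Ω sin φ = 2 × 7.29×10⁻⁵ × sin 55° = 1.19×10⁻⁴ s⁻¹
Height gradient: |∂Z/∂n| = 30 m / 137000 m = 2.19×10⁻⁴
On a pressure surface, geostrophic balance gives V_g = (g/f)|∂Z/∂n|:
V_g = 9.81 × 2.19×10⁻⁴ / 1.19×10⁻⁴ = 18.0 m/s

18 m s⁻¹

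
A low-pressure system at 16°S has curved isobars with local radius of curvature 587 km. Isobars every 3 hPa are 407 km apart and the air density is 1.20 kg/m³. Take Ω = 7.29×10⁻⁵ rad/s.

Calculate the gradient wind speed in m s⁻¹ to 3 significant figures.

Coriolis parameter at 16°S:
f = 2Ω sin φ = 2 × 7.29×10⁻⁵ × sin 16° = 4.02×10⁻⁵ s⁻¹
Pressure gradient: |∂P/∂n| = 300 Pa / 407000 m = 7.37×10⁻⁴ Pa/m
Geostrophic speed: V_g = |∂P/∂n|/(fρ) = 7.37×10⁻⁴/(4.02×10⁻⁵ × 1.20) = 15.3 m/s
Around a low, centrifugal force acts outward with Coriolis, so pressure-gradient force balances both:
(1/ρ)|∂P/∂n| = fV + V²/R  →  V² + fR·V − fR·V_g = 0
With fR = 4.02×10⁻⁵ × 587×10³ m = 23.6 m/s:
V = [−fR + √((fR)² + 4 fR V_g)]/2 = [−23.6 + √(23.6² + 4×23.6×15.3)]/2 = 10.6 m/s
Subgeostrophic (V < V_g = 15.3 m/s), as expected around a low.

10.6 m s⁻¹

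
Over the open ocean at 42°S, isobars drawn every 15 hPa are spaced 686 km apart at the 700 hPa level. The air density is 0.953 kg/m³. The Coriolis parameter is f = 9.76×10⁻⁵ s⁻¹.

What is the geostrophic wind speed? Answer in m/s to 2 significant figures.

Pressure gradient: |∂P/∂n| = 1500 Pa / 686000 m = 2.19×10⁻³ Pa/m
Geostrophic balance (pressure-gradient force = Coriolis force):
V_g = (1/(fρ)) |∂P/∂n| = 2.19×10⁻³ / (9.76×10⁻⁵ × 0.953) = 23.5 m/s

24 m/s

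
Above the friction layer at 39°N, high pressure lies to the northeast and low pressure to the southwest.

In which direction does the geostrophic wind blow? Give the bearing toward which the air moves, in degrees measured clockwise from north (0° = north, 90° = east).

315°

The pressure-gradient force points toward the southwest (bearing 225°).
Geostrophic balance: in the Northern Hemisphere the Coriolis force deflects motion to the right, so the geostrophic wind blows 90° to the right of the pressure-gradient force (low pressure on the left).
Rotating 225° by 90° clockwise gives 315° — the wind blows toward the northwest.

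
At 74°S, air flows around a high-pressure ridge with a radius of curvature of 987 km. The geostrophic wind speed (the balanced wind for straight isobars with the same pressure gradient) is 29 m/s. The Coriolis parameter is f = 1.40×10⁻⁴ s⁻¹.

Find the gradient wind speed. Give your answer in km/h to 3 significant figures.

Around a high, pressure-gradient force acts outward with centrifugal, so Coriolis balances both:
fV = (1/ρ)|∂P/∂n| + V²/R  →  V² − fR·V + fR·V_g = 0
With fR = 1.40×10⁻⁴ × 987×10³ m = 138 m/s:
V = [fR − √((fR)² − 4 fR V_g)]/2 = [138 − √(138² − 4×138×29)]/2 = 41.4 m/s
Supergeostrophic (V > V_g = 29 m/s), as expected around a high.
Converting: 41.4 m/s × 3.6 = 149 km/h

149 km/h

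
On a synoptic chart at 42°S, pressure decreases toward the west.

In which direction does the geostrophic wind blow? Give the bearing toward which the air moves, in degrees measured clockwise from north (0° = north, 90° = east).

The pressure-gradient force points toward the west (bearing 270°).
Geostrophic balance: in the Southern Hemisphere the Coriolis force deflects motion to the left, so the geostrophic wind blows 90° to the left of the pressure-gradient force (low pressure on the right).
Rotating 270° by 90° counterclockwise gives 180° — the wind blows toward the south.

180°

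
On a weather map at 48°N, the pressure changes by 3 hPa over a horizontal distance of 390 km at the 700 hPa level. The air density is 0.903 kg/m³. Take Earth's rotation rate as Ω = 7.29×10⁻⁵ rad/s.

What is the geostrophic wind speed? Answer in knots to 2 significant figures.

Coriolis parameter at 48°N:
f = 2Ω sin φ = 2 × 7.29×10⁻⁵ × sin 48° = 1.08×10⁻⁴ s⁻¹
Pressure gradient: |∂P/∂n| = 300 Pa / 390000 m = 7.69×10⁻⁴ Pa/m
Geostrophic balance (pressure-gradient force = Coriolis force):
V_g = (1/(fρ)) |∂P/∂n| = 7.69×10⁻⁴ / (1.08×10⁻⁴ × 0.903) = 7.86 m/s
Converting: 7.86 m/s × 1.944 = 15 knots

15 knots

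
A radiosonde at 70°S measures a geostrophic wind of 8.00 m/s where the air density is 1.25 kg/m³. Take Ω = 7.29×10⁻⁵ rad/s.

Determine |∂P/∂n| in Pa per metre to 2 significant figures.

Coriolis parameter at 70°S:
f = 2Ω sin φ = 2 × 7.29×10⁻⁵ × sin 70° = 1.37×10⁻⁴ s⁻¹
Geostrophic balance rearranged: |∂P/∂n| = f ρ V_g
|∂P/∂n| = 1.37×10⁻⁴ × 1.25 × 8.00 = 1.37×10⁻³ Pa/m

1.4×10⁻³ Pa/m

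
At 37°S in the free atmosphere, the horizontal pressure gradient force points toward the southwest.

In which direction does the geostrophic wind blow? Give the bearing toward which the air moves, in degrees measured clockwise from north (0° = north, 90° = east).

135°

The pressure-gradient force points toward the southwest (bearing 225°).
Geostrophic balance: in the Southern Hemisphere the Coriolis force deflects motion to the left, so the geostrophic wind blows 90° to the left of the pressure-gradient force (low pressure on the right).
Rotating 225° by 90° counterclockwise gives 135° — the wind blows toward the southeast.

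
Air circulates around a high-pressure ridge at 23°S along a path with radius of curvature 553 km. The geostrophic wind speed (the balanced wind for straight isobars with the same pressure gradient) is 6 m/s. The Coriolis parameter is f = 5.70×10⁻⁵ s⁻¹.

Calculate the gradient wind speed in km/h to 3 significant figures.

29.0 km/h

Around a high, pressure-gradient force acts outward with centrifugal, so Coriolis balances both:
fV = (1/ρ)|∂P/∂n| + V²/R  →  V² − fR·V + fR·V_g = 0
With fR = 5.70×10⁻⁵ × 553×10³ m = 31.5 m/s:
V = [fR − √((fR)² − 4 fR V_g)]/2 = [31.5 − √(31.5² − 4×31.5×6)]/2 = 8.06 m/s
Supergeostrophic (V > V_g = 6 m/s), as expected around a high.
Converting: 8.06 m/s × 3.6 = 29.0 km/h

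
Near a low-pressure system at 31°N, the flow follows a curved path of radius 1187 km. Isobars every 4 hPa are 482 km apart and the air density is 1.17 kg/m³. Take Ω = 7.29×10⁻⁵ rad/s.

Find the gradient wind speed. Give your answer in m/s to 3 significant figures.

8.61 m/s

Coriolis parameter at 31°N:
f = 2Ω sin φ = 2 × 7.29×10⁻⁵ × sin 31° = 7.51×10⁻⁵ s⁻¹
Pressure gradient: |∂P/∂n| = 400 Pa / 482000 m = 8.30×10⁻⁴ Pa/m
Geostrophic speed: V_g = |∂P/∂n|/(fρ) = 8.30×10⁻⁴/(7.51×10⁻⁵ × 1.17) = 9.45 m/s
Around a low, centrifugal force acts outward with Coriolis, so pressure-gradient force balances both:
(1/ρ)|∂P/∂n| = fV + V²/R  →  V² + fR·V − fR·V_g = 0
With fR = 7.51×10⁻⁵ × 1187×10³ m = 89.1 m/s:
V = [−fR + √((fR)² + 4 fR V_g)]/2 = [−89.1 + √(89.1² + 4×89.1×9.45)]/2 = 8.61 m/s
Subgeostrophic (V < V_g = 9.45 m/s), as expected around a low.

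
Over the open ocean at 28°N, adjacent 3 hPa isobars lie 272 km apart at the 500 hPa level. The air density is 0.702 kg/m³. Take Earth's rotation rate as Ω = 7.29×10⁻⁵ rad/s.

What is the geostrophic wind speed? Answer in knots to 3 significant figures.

Coriolis parameter at 28°N:
f = 2Ω sin φ = 2 × 7.29×10⁻⁵ × sin 28° = 6.84×10⁻⁵ s⁻¹
Pressure gradient: |∂P/∂n| = 300 Pa / 272000 m = 1.10×10⁻³ Pa/m
Geostrophic balance (pressure-gradient force = Coriolis force):
V_g = (1/(fρ)) |∂P/∂n| = 1.10×10⁻³ / (6.84×10⁻⁵ × 0.702) = 23.0 m/s
Converting: 23.0 m/s × 1.944 = 44.6 knots

44.6 knots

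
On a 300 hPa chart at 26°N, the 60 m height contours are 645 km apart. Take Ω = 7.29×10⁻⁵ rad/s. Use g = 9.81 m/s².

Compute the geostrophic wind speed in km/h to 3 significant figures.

Coriolis parameter at 26°N:
f = 2Ω sin φ = 2 × 7.29×10⁻⁵ × sin 26° = 6.39×10⁻⁵ s⁻¹
Height gradient: |∂Z/∂n| = 60 m / 645000 m = 9.30×10⁻⁵
On a pressure surface, geostrophic balance gives V_g = (g/f)|∂Z/∂n|:
V_g = 9.81 × 9.30×10⁻⁵ / 6.39×10⁻⁵ = 14.3 m/s
Converting: 14.3 m/s × 3.6 = 51.4 km/h

51.4 km/h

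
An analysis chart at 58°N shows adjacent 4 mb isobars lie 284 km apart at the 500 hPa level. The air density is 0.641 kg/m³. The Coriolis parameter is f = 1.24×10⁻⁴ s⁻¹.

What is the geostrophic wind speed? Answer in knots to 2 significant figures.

34 knots

Pressure gradient: |∂P/∂n| = 400 Pa / 284000 m = 1.41×10⁻³ Pa/m
Geostrophic balance (pressure-gradient force = Coriolis force):
V_g = (1/(fρ)) |∂P/∂n| = 1.41×10⁻³ / (1.24×10⁻⁴ × 0.641) = 17.7 m/s
Converting: 17.7 m/s × 1.944 = 34 knots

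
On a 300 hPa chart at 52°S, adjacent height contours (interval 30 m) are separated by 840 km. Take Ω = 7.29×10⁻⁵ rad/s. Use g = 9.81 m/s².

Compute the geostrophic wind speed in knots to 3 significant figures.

Coriolis parameter at 52°S:
f = 2Ω sin φ = 2 × 7.29×10⁻⁵ × sin 52° = 1.15×10⁻⁴ s⁻¹
Height gradient: |∂Z/∂n| = 30 m / 840000 m = 3.57×10⁻⁵
On a pressure surface, geostrophic balance gives V_g = (g/f)|∂Z/∂n|:
V_g = 9.81 × 3.57×10⁻⁵ / 1.15×10⁻⁴ = 3.05 m/s
Converting: 3.05 m/s × 1.944 = 5.93 knots

5.93 knots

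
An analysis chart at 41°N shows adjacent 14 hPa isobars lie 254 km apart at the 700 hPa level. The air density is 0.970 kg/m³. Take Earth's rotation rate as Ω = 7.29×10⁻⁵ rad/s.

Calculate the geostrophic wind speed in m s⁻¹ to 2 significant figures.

59 m s⁻¹

Coriolis parameter at 41°N:
f = 2Ω sin φ = 2 × 7.29×10⁻⁵ × sin 41° = 9.57×10⁻⁵ s⁻¹
Pressure gradient: |∂P/∂n| = 1400 Pa / 254000 m = 5.51×10⁻³ Pa/m
Geostrophic balance (pressure-gradient force = Coriolis force):
V_g = (1/(fρ)) |∂P/∂n| = 5.51×10⁻³ / (9.57×10⁻⁵ × 0.970) = 59.4 m/s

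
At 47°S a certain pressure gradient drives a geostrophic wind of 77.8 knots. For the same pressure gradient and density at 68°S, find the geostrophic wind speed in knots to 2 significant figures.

61 knots

With the same pressure gradient and density, V_g ∝ 1/f ∝ 1/sin φ.
V₂ = V₁ · sin φ₁ / sin φ₂ = 77.8 × sin 47° / sin 68°
V₂ = 77.8 × 0.7314/0.9272 = 61 knots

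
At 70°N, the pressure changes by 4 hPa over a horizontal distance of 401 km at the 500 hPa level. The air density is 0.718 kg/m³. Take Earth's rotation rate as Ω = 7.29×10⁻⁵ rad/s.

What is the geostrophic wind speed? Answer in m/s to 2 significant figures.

Coriolis parameter at 70°N:
f = 2Ω sin φ = 2 × 7.29×10⁻⁵ × sin 70° = 1.37×10⁻⁴ s⁻¹
Pressure gradient: |∂P/∂n| = 400 Pa / 401000 m = 9.98×10⁻⁴ Pa/m
Geostrophic balance (pressure-gradient force = Coriolis force):
V_g = (1/(fρ)) |∂P/∂n| = 9.98×10⁻⁴ / (1.37×10⁻⁴ × 0.718) = 10.1 m/s

10 m/s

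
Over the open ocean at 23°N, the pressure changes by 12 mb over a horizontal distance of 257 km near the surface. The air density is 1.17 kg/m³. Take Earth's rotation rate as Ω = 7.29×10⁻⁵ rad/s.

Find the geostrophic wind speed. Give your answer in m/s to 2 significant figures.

Coriolis parameter at 23°N:
f = 2Ω sin φ = 2 × 7.29×10⁻⁵ × sin 23° = 5.70×10⁻⁵ s⁻¹
Pressure gradient: |∂P/∂n| = 1200 Pa / 257000 m = 4.67×10⁻³ Pa/m
Geostrophic balance (pressure-gradient force = Coriolis force):
V_g = (1/(fρ)) |∂P/∂n| = 4.67×10⁻³ / (5.70×10⁻⁵ × 1.17) = 70.1 m/s

70 m/s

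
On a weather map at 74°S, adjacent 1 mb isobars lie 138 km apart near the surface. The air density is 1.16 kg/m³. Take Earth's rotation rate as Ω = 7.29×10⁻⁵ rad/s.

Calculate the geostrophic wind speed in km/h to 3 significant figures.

Coriolis parameter at 74°S:
f = 2Ω sin φ = 2 × 7.29×10⁻⁵ × sin 74° = 1.40×10⁻⁴ s⁻¹
Pressure gradient: |∂P/∂n| = 100 Pa / 138000 m = 7.25×10⁻⁴ Pa/m
Geostrophic balance (pressure-gradient force = Coriolis force):
V_g = (1/(fρ)) |∂P/∂n| = 7.25×10⁻⁴ / (1.40×10⁻⁴ × 1.16) = 4.46 m/s
Converting: 4.46 m/s × 3.6 = 16.0 km/h

16.0 km/h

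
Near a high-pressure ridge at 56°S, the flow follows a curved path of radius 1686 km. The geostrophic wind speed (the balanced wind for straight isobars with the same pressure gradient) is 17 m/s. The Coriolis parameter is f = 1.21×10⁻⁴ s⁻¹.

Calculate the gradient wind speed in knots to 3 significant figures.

36.4 knots

Around a high, pressure-gradient force acts outward with centrifugal, so Coriolis balances both:
fV = (1/ρ)|∂P/∂n| + V²/R  →  V² − fR·V + fR·V_g = 0
With fR = 1.21×10⁻⁴ × 1686×10³ m = 204 m/s:
V = [fR − √((fR)² − 4 fR V_g)]/2 = [204 − √(204² − 4×204×17)]/2 = 18.7 m/s
Supergeostrophic (V > V_g = 17 m/s), as expected around a high.
Converting: 18.7 m/s × 1.944 = 36.4 knots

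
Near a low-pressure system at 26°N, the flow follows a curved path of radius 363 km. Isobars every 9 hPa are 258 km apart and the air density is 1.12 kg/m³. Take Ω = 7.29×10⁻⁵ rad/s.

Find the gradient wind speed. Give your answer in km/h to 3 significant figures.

Coriolis parameter at 26°N:
f = 2Ω sin φ = 2 × 7.29×10⁻⁵ × sin 26° = 6.39×10⁻⁵ s⁻¹
Pressure gradient: |∂P/∂n| = 900 Pa / 258000 m = 3.49×10⁻³ Pa/m
Geostrophic speed: V_g = |∂P/∂n|/(fρ) = 3.49×10⁻³/(6.39×10⁻⁵ × 1.12) = 48.7 m/s
Around a low, centrifugal force acts outward with Coriolis, so pressure-gradient force balances both:
(1/ρ)|∂P/∂n| = fV + V²/R  →  V² + fR·V − fR·V_g = 0
With fR = 6.39×10⁻⁵ × 363×10³ m = 23.2 m/s:
V = [−fR + √((fR)² + 4 fR V_g)]/2 = [−23.2 + √(23.2² + 4×23.2×48.7)]/2 = 24 m/s
Subgeostrophic (V < V_g = 48.7 m/s), as expected around a low.
Converting: 24 m/s × 3.6 = 86.3 km/h

86.3 km/h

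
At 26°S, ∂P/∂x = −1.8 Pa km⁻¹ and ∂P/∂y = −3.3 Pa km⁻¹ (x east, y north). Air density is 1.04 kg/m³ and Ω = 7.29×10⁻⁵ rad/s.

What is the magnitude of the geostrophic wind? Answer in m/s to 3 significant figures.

Coriolis parameter at 26°S:
f = 2Ω sin φ = 2 × 7.29×10⁻⁵ × sin 26° = 6.39×10⁻⁵ s⁻¹
In the Southern Hemisphere f is negative: f = −6.39×10⁻⁵ s⁻¹.
Component geostrophic relations (x east, y north):
u_g = −(1/(fρ)) ∂P/∂y,  v_g = (1/(fρ)) ∂P/∂x
u_g = −(−3.3×10⁻³)/(−6.39×10⁻⁵ × 1.04) = −49.6 m/s;  v_g = (−1.8×10⁻³)/(−6.39×10⁻⁵ × 1.04) = 27.1 m/s
|V_g| = √(u_g² + v_g²) = 56.6 m/s

56.6 m/s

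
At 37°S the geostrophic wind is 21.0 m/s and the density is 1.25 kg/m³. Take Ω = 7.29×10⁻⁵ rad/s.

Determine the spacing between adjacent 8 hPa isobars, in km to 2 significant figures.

350 km

Coriolis parameter at 37°S:
f = 2Ω sin φ = 2 × 7.29×10⁻⁵ × sin 37° = 8.77×10⁻⁵ s⁻¹
Geostrophic balance rearranged: |∂P/∂n| = f ρ V_g
|∂P/∂n| = 8.77×10⁻⁵ × 1.25 × 21.0 = 2.30×10⁻³ Pa/m
Isobar spacing: Δn = ΔP/|∂P/∂n| = 800 Pa / 2.30×10⁻³ Pa/m = 347328 m ≈ 350 km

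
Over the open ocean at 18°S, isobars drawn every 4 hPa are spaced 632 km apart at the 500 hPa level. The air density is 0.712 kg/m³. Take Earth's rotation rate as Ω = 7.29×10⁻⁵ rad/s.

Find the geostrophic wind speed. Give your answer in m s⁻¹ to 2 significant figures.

20 m s⁻¹

Coriolis parameter at 18°S:
f = 2Ω sin φ = 2 × 7.29×10⁻⁵ × sin 18° = 4.51×10⁻⁵ s⁻¹
Pressure gradient: |∂P/∂n| = 400 Pa / 632000 m = 6.33×10⁻⁴ Pa/m
Geostrophic balance (pressure-gradient force = Coriolis force):
V_g = (1/(fρ)) |∂P/∂n| = 6.33×10⁻⁴ / (4.51×10⁻⁵ × 0.712) = 19.7 m/s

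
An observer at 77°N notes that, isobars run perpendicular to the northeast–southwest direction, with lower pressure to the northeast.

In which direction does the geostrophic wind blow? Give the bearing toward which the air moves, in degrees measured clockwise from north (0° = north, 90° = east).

The pressure-gradient force points toward the northeast (bearing 045°).
Geostrophic balance: in the Northern Hemisphere the Coriolis force deflects motion to the right, so the geostrophic wind blows 90° to the right of the pressure-gradient force (low pressure on the left).
Rotating 045° by 90° clockwise gives 135° — the wind blows toward the southeast.

135°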